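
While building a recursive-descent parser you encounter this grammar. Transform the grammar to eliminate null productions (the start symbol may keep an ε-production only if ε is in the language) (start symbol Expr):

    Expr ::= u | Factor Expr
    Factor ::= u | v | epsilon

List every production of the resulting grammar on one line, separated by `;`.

Nullable nonterminals: {Factor}.
ε ∉ L(G), so no ε-production is kept.

Expr ::= u | Factor Expr; Factor ::= u | v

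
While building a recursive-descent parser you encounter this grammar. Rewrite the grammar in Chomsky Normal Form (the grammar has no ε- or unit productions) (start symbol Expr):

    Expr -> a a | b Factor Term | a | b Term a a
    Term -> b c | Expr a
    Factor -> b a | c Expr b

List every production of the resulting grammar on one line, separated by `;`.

Expr -> X1 X1 | X2 Y1 | a | X2 Y2; Term -> X2 X3 | Expr X1; Factor -> X2 X1 | X3 Y4; X1 -> a; X2 -> b; X3 -> c; Y1 -> Factor Term; Y2 -> Term Y3; Y3 -> X1 X1; Y4 -> Expr X2

Introduce a nonterminal for each terminal appearing in a rule of length ≥ 2: X1 → a, X2 → b, X3 → c.
Binarize each right-hand side of length ≥ 3 by chaining fresh nonterminals (Y1, Y2, …): affected rules were Expr → X2 Factor Term; Expr → X2 Term X1 X1; Factor → X3 Expr X2.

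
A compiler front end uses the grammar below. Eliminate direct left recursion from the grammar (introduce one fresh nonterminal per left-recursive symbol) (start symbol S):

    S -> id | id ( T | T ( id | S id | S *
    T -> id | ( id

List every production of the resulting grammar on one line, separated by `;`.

Directly left-recursive nonterminal: S.
For S: α = {id, *}, β = {id, id ( T, T ( id}. Rewrite as S → β S' and S' → α S' | ε.

S -> id S' | id ( T S' | T ( id S'; T -> id | ( id; S' -> id S' | * S' | ε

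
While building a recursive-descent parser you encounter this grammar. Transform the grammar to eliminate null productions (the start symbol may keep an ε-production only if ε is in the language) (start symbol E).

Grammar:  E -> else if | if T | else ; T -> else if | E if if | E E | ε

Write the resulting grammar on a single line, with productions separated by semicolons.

E -> else if | if T | if | else; T -> else if | E if if | E E

Nullable nonterminals: {T}.
ε ∉ L(G), so no ε-production is kept.
For each production, add variants omitting each subset of nullable occurrences: E → if T gives if T | if.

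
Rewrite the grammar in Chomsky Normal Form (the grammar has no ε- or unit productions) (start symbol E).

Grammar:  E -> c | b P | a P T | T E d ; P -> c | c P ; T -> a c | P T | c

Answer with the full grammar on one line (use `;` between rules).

Introduce a nonterminal for each terminal appearing in a rule of length ≥ 2: X1 → b, X2 → a, X3 → d, X4 → c.
Binarize each right-hand side of length ≥ 3 by chaining fresh nonterminals (Y1, Y2, …): affected rules were E → X2 P T; E → T E X3.

E -> c | X1 P | X2 Y1 | T Y2; P -> c | X4 P; T -> X2 X4 | P T | c; X1 -> b; X2 -> a; X3 -> d; X4 -> c; Y1 -> P T; Y2 -> E X3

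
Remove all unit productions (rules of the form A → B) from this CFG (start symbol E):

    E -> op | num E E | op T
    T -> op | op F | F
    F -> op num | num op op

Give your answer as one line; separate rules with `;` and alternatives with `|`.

E -> op | num E E | op T; T -> op num | num op op | op | op F; F -> op num | num op op

Unit pairs: T ⇒* {F}.
For each unit pair (A, B), copy every non-unit production of B to A, then drop all unit productions.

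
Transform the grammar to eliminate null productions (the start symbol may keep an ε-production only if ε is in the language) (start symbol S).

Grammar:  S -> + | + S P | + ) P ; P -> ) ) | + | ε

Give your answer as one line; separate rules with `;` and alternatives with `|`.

S -> + | + S P | + S | + ) P | + ); P -> ) ) | +

Nullable set = {P}.
ε ∉ L(G), so no ε-production is kept.
Expand every rule over subsets of its nullable positions: S → + S P gives + S P | + S. S → + ) P gives + ) P | + ).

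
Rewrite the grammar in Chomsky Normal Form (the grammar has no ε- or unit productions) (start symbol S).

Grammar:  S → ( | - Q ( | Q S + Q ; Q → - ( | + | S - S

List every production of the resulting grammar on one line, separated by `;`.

S → ( | X1 Y1 | Q Y2; Q → X1 X2 | + | S Y4; X1 → -; X2 → (; X3 → +; Y1 → Q X2; Y2 → S Y3; Y3 → X3 Q; Y4 → X1 S

Introduce a nonterminal for each terminal appearing in a rule of length ≥ 2: X1 → -, X2 → (, X3 → +.
Binarize each right-hand side of length ≥ 3 by chaining fresh nonterminals (Y1, Y2, …): affected rules were S → X1 Q X2; S → Q S X3 Q; Q → S X1 S.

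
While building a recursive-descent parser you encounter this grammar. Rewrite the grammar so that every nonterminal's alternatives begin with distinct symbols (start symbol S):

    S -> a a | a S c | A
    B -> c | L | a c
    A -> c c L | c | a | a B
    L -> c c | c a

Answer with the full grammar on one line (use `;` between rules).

S -> A | a S'; B -> c | L | a c; A -> c A' | a A''; L -> c L'; S' -> a | S c; A' -> c L | ε; A'' -> ε | B; L' -> c | a

S has alternatives sharing prefix 'a': factor to S → a S' with S' → a | S c.
A has alternatives sharing prefix 'c': factor to A → c A' with A' → c L | ε.
A has alternatives sharing prefix 'a': factor to A → a A'' with A'' → ε | B.
L has alternatives sharing prefix 'c': factor to L → c L' with L' → c | a.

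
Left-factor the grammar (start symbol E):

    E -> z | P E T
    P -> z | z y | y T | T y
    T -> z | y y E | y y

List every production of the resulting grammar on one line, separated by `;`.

E -> z | P E T; P -> y T | T y | z P'; T -> z | y y T'; P' -> ε | y; T' -> E | ε

P has alternatives sharing prefix 'z': factor to P → z P' with P' → ε | y.
T has alternatives sharing prefix 'y y': factor to T → y y T' with T' → E | ε.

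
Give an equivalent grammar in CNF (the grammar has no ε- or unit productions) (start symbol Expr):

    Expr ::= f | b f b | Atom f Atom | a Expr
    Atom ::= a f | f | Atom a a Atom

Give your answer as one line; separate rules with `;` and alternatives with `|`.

Introduce a nonterminal for each terminal appearing in a rule of length ≥ 2: X1 → b, X2 → f, X3 → a.
Binarize each right-hand side of length ≥ 3 by chaining fresh nonterminals (Y1, Y2, …): affected rules were Expr → X1 X2 X1; Expr → Atom X2 Atom; Atom → Atom X3 X3 Atom.

Expr ::= f | X1 Y1 | Atom Y2 | X3 Expr; Atom ::= X3 X2 | f | Atom Y3; X1 ::= b; X2 ::= f; X3 ::= a; Y1 ::= X2 X1; Y2 ::= X2 Atom; Y3 ::= X3 Y4; Y4 ::= X3 Atom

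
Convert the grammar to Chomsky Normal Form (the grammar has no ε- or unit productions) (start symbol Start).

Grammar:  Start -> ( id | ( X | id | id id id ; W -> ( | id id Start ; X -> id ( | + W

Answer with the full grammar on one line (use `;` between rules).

Start -> X1 X2 | X1 X | id | X2 Y1; W -> ( | X2 Y2; X -> X2 X1 | X3 W; X1 -> (; X2 -> id; X3 -> +; Y1 -> X2 X2; Y2 -> X2 Start

Introduce a nonterminal for each terminal appearing in a rule of length ≥ 2: X1 → (, X2 → id, X3 → +.
Binarize each right-hand side of length ≥ 3 by chaining fresh nonterminals (Y1, Y2, …): affected rules were Start → X2 X2 X2; W → X2 X2 Start.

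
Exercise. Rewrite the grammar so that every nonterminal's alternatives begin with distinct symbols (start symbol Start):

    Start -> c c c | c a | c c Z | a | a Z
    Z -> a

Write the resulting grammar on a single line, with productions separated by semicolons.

Start -> c Start1 | a Start2; Z -> a; Start1 -> a | c Start11; Start2 -> ε | Z; Start11 -> c | Z

Start has alternatives sharing prefix 'c': factor to Start → c Start1 with Start1 → c c | a | c Z.
Start has alternatives sharing prefix 'a': factor to Start → a Start2 with Start2 → ε | Z.
Start1 has alternatives sharing prefix 'c': factor to Start1 → c Start11 with Start11 → c | Z.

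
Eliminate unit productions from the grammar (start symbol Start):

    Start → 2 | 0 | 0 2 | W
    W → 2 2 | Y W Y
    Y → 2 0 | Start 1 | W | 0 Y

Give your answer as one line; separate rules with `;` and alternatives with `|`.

Unit pairs: Start ⇒* {W}; Y ⇒* {W}.
For each unit pair (A, B), copy every non-unit production of B to A, then drop all unit productions.

Start → 2 | 0 | 0 2 | 2 2 | Y W Y; W → 2 2 | Y W Y; Y → 2 2 | Y W Y | 2 0 | Start 1 | 0 Y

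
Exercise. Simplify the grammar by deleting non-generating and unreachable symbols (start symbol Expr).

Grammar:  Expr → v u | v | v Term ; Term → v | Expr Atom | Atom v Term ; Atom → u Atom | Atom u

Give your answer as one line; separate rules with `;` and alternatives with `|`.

Generating nonterminals: {Expr, Term}.
Reachable from Expr after that: {Expr, Term}.
Removed useless symbols: {Atom} and every production mentioning them.

Expr → v u | v | v Term; Term → v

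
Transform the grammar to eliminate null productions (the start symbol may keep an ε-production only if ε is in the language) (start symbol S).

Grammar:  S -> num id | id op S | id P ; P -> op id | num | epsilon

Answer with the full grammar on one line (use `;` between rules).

S -> num id | id op S | id P | id; P -> op id | num

Nullable nonterminals: {P}.
ε ∉ L(G), so no ε-production is kept.
Expand every rule over subsets of its nullable positions: S → id P gives id P | id.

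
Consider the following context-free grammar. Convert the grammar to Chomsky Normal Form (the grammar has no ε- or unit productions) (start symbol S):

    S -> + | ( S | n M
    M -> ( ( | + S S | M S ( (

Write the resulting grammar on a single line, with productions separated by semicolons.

Introduce a nonterminal for each terminal appearing in a rule of length ≥ 2: X1 → (, X2 → n, X3 → +.
Binarize each right-hand side of length ≥ 3 by chaining fresh nonterminals (Y1, Y2, …): affected rules were M → X3 S S; M → M S X1 X1.

S -> + | X1 S | X2 M; M -> X1 X1 | X3 Y1 | M Y2; X1 -> (; X2 -> n; X3 -> +; Y1 -> S S; Y2 -> S Y3; Y3 -> X1 X1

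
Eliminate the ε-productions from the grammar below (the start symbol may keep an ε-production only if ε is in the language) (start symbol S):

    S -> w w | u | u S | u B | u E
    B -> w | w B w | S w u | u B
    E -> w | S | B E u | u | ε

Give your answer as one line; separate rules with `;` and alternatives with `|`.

Nullable nonterminals: {E}.
ε ∉ L(G), so no ε-production is kept.
Add the nullable-subset variants: E → B E u gives B E u | B u.

S -> w w | u | u S | u B | u E; B -> w | w B w | S w u | u B; E -> w | S | B E u | B u | u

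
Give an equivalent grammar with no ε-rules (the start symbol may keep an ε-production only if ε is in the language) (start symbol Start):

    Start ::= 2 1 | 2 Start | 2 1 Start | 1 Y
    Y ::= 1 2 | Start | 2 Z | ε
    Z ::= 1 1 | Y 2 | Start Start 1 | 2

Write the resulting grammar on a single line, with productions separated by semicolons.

Nullable nonterminals: {Y}.
ε ∉ L(G), so no ε-production is kept.
Expand every rule over subsets of its nullable positions: Start → 1 Y gives 1 Y | 1. Z → Y 2 gives Y 2 | 2.

Start ::= 2 1 | 2 Start | 2 1 Start | 1 Y | 1; Y ::= 1 2 | Start | 2 Z; Z ::= 1 1 | Y 2 | 2 | Start Start 1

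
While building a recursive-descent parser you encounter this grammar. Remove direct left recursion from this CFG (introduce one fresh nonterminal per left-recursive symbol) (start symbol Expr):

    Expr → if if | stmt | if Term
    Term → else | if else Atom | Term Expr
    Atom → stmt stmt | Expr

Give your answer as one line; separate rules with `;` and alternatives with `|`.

Expr → if if | stmt | if Term; Term → else Term1 | if else Atom Term1; Atom → stmt stmt | Expr; Term1 → Expr Term1 | ε

Left recursion appears on Term.
For Term: α = {Expr}, β = {else, if else Atom}. Rewrite as Term → β Term1 and Term1 → α Term1 | ε.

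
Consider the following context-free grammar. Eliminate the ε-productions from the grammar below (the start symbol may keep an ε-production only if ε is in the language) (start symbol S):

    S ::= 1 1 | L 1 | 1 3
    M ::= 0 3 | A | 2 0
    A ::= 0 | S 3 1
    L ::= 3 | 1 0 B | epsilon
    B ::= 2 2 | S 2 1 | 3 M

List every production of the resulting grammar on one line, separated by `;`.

Nullable nonterminals: {L}.
ε ∉ L(G), so no ε-production is kept.
Add the nullable-subset variants: S → L 1 gives L 1 | 1.

S ::= 1 1 | L 1 | 1 | 1 3; M ::= 0 3 | A | 2 0; A ::= 0 | S 3 1; L ::= 3 | 1 0 B; B ::= 2 2 | S 2 1 | 3 M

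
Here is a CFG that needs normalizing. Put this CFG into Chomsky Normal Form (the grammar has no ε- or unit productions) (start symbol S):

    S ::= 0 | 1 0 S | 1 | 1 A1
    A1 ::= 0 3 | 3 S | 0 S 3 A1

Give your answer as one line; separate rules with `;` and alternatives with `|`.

Introduce a nonterminal for each terminal appearing in a rule of length ≥ 2: X1 → 1, X2 → 0, X3 → 3.
Binarize each right-hand side of length ≥ 3 by chaining fresh nonterminals (Y1, Y2, …): affected rules were S → X1 X2 S; A1 → X2 S X3 A1.

S ::= 0 | X1 Y1 | 1 | X1 A1; A1 ::= X2 X3 | X3 S | X2 Y2; X1 ::= 1; X2 ::= 0; X3 ::= 3; Y1 ::= X2 S; Y2 ::= S Y3; Y3 ::= X3 A1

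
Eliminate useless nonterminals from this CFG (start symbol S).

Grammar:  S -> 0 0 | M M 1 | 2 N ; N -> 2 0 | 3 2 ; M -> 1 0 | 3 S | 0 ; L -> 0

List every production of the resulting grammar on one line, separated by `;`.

S -> 0 0 | M M 1 | 2 N; N -> 2 0 | 3 2; M -> 1 0 | 3 S | 0

Generating nonterminals: {L, M, N, S}.
Reachable from S after that: {M, N, S}.
Removed useless symbols: {L} and every production mentioning them.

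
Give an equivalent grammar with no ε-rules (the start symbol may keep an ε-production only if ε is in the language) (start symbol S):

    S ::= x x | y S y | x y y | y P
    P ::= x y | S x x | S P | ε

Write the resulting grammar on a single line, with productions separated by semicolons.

S ::= x x | y S y | x y y | y P | y; P ::= x y | S x x | S P | S

Nullable nonterminals: {P}.
ε ∉ L(G), so no ε-production is kept.
Add the nullable-subset variants: S → y P gives y P | y. P → S P gives S P | S.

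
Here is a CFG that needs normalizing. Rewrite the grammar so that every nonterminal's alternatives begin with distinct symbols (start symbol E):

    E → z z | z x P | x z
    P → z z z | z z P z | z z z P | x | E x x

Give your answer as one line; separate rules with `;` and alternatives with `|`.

E has alternatives sharing prefix 'z': factor to E → z E' with E' → z | x P.
P has alternatives sharing prefix 'z z': factor to P → z z P' with P' → z | P z | z P.
P' has alternatives sharing prefix 'z': factor to P' → z P'' with P'' → ε | P.

E → x z | z E'; P → x | E x x | z z P'; E' → z | x P; P' → P z | z P''; P'' → eps | P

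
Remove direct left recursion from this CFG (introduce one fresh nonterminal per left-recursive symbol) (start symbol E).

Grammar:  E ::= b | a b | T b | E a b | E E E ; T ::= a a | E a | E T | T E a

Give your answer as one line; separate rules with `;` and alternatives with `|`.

E, T are directly left-recursive.
For E: α = {a b, E E}, β = {b, a b, T b}. Rewrite as E → β E' and E' → α E' | ε.
For T: α = {E a}, β = {a a, E a, E T}. Rewrite as T → β T' and T' → α T' | ε.

E ::= b E' | a b E' | T b E'; T ::= a a T' | E a T' | E T T'; E' ::= a b E' | E E E' | ε; T' ::= E a T' | ε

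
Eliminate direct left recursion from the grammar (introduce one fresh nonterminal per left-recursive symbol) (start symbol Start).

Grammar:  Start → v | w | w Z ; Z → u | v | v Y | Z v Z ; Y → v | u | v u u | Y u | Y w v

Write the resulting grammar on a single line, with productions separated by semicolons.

Start → v | w | w Z; Z → u Z1 | v Z1 | v Y Z1; Y → v Y1 | u Y1 | v u u Y1; Z1 → v Z Z1 | ε; Y1 → u Y1 | w v Y1 | ε

Z, Y are directly left-recursive.
For Z: α = {v Z}, β = {u, v, v Y}. Rewrite as Z → β Z1 and Z1 → α Z1 | ε.
For Y: α = {u, w v}, β = {v, u, v u u}. Rewrite as Y → β Y1 and Y1 → α Y1 | ε.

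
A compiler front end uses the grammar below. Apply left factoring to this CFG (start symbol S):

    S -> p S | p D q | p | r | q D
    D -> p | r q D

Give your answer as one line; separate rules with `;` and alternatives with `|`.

S -> r | q D | p S'; D -> p | r q D; S' -> S | D q | ε

S has alternatives sharing prefix 'p': factor to S → p S' with S' → S | D q | ε.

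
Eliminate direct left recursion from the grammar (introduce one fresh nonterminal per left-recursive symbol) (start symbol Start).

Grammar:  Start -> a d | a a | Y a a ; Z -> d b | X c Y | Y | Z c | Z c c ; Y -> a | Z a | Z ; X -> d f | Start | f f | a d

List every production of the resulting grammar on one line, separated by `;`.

Start -> a d | a a | Y a a; Z -> d b Z1 | X c Y Z1 | Y Z1; Y -> a | Z a | Z; X -> d f | Start | f f | a d; Z1 -> c Z1 | c c Z1 | ε

Directly left-recursive nonterminal: Z.
For Z: α = {c, c c}, β = {d b, X c Y, Y}. Rewrite as Z → β Z1 and Z1 → α Z1 | ε.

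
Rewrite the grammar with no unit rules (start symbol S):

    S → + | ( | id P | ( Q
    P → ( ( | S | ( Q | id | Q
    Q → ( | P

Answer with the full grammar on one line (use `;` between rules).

S → + | ( | id P | ( Q; P → + | ( | id P | ( Q | ( ( | id; Q → + | ( | id P | ( Q | ( ( | id

Unit pairs: P ⇒* {Q, S}; Q ⇒* {P, S}.
For every A with A ⇒* B via unit rules, add B's non-unit alternatives to A; then delete every rule of the form X → Y.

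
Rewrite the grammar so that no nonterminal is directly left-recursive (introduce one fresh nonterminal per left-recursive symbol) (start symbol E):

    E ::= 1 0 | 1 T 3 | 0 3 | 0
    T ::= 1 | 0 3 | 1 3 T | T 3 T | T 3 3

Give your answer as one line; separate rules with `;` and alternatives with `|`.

Left recursion appears on T.
For T: α = {3 T, 3 3}, β = {1, 0 3, 1 3 T}. Rewrite as T → β T' and T' → α T' | ε.

E ::= 1 0 | 1 T 3 | 0 3 | 0; T ::= 1 T' | 0 3 T' | 1 3 T T'; T' ::= 3 T T' | 3 3 T' | eps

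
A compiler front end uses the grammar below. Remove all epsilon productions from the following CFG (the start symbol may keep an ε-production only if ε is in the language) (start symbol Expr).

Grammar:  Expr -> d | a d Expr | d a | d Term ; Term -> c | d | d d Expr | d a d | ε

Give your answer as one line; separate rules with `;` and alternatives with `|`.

Expr -> d | a d Expr | d a | d Term; Term -> c | d | d d Expr | d a d

Nullable set = {Term}.
ε ∉ L(G), so no ε-production is kept.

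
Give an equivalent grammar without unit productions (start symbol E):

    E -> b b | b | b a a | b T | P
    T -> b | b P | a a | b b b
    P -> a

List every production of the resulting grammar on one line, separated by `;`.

Unit pairs: E ⇒* {P}.
For every A with A ⇒* B via unit rules, add B's non-unit alternatives to A; then delete every rule of the form X → Y.

E -> b b | b | b a a | b T | a; T -> b | b P | a a | b b b; P -> a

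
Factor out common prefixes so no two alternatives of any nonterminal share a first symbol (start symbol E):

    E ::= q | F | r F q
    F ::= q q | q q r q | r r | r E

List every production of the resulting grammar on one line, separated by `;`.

E ::= q | F | r F q; F ::= q q F' | r F''; F' ::= ε | r q; F'' ::= r | E

F has alternatives sharing prefix 'q q': factor to F → q q F' with F' → ε | r q.
F has alternatives sharing prefix 'r': factor to F → r F'' with F'' → r | E.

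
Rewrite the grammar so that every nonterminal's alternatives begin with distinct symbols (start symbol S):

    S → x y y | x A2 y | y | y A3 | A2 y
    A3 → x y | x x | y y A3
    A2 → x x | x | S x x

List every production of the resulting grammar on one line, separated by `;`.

S has alternatives sharing prefix 'x': factor to S → x S' with S' → y y | A2 y.
S has alternatives sharing prefix 'y': factor to S → y S'' with S'' → ε | A3.
A3 has alternatives sharing prefix 'x': factor to A3 → x A3' with A3' → y | x.
A2 has alternatives sharing prefix 'x': factor to A2 → x A2' with A2' → x | ε.

S → A2 y | x S' | y S''; A3 → y y A3 | x A3'; A2 → S x x | x A2'; S' → y y | A2 y; S'' → epsilon | A3; A3' → y | x; A2' → x | epsilon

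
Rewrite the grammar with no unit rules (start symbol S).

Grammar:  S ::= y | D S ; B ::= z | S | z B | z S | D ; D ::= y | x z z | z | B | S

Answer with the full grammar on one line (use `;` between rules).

S ::= y | D S; B ::= z | z B | z S | y | x z z | D S; D ::= z | z B | z S | y | D S | x z z

Unit pairs: B ⇒* {D, S}; D ⇒* {B, S}.
Replace each nonterminal's rules with the union of the non-unit rules of every nonterminal it unit-derives.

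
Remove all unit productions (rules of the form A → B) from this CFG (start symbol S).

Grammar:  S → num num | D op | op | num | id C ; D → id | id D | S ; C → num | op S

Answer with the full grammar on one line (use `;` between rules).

Unit pairs: D ⇒* {S}.
For each unit pair (A, B), copy every non-unit production of B to A, then drop all unit productions.

S → num num | D op | op | num | id C; D → num num | D op | op | num | id C | id | id D; C → num | op S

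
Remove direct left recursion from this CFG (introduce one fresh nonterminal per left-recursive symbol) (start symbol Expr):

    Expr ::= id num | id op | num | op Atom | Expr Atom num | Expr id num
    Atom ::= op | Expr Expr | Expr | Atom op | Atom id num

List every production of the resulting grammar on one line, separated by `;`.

Expr, Atom are directly left-recursive.
For Expr: α = {Atom num, id num}, β = {id num, id op, num, op Atom}. Rewrite as Expr → β Expr1 and Expr1 → α Expr1 | ε.
For Atom: α = {op, id num}, β = {op, Expr Expr, Expr}. Rewrite as Atom → β Atom1 and Atom1 → α Atom1 | ε.

Expr ::= id num Expr1 | id op Expr1 | num Expr1 | op Atom Expr1; Atom ::= op Atom1 | Expr Expr Atom1 | Expr Atom1; Expr1 ::= Atom num Expr1 | id num Expr1 | ε; Atom1 ::= op Atom1 | id num Atom1 | ε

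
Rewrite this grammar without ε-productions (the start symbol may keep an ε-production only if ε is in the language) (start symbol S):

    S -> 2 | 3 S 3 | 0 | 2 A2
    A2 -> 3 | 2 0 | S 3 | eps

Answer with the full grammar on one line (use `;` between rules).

S -> 2 | 3 S 3 | 0 | 2 A2; A2 -> 3 | 2 0 | S 3

Nullable nonterminals: {A2}.
ε ∉ L(G), so no ε-production is kept.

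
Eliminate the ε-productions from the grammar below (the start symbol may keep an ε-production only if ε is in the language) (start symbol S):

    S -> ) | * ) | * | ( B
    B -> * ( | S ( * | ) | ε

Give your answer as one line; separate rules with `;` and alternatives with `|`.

S -> ) | * ) | * | ( B | (; B -> * ( | S ( * | )

Nullable set = {B}.
ε ∉ L(G), so no ε-production is kept.
Expand every rule over subsets of its nullable positions: S → ( B gives ( B | (.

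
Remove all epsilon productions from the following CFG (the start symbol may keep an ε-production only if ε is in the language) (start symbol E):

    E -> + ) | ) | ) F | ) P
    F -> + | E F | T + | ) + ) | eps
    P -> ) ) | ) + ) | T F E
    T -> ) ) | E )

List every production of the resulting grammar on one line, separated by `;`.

The nullable symbols are {F}.
ε ∉ L(G), so no ε-production is kept.
For each production, add variants omitting each subset of nullable occurrences: F → E F gives E F | E. P → T F E gives T F E | T E.

E -> + ) | ) | ) F | ) P; F -> + | E F | E | T + | ) + ); P -> ) ) | ) + ) | T F E | T E; T -> ) ) | E )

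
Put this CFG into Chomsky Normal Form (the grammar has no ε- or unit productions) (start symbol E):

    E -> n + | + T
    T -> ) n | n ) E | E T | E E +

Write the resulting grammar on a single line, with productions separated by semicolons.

E -> X1 X2 | X2 T; T -> X3 X1 | X1 Y1 | E T | E Y2; X1 -> n; X2 -> +; X3 -> ); Y1 -> X3 E; Y2 -> E X2

Introduce a nonterminal for each terminal appearing in a rule of length ≥ 2: X1 → n, X2 → +, X3 → ).
Binarize each right-hand side of length ≥ 3 by chaining fresh nonterminals (Y1, Y2, …): affected rules were T → X1 X3 E; T → E E X2.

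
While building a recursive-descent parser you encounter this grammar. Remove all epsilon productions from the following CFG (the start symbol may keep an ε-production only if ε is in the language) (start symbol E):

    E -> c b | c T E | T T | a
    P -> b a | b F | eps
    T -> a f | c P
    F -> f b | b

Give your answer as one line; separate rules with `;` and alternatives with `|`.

The nullable symbols are {P}.
ε ∉ L(G), so no ε-production is kept.
Add the nullable-subset variants: T → c P gives c P | c.

E -> c b | c T E | T T | a; P -> b a | b F; T -> a f | c P | c; F -> f b | b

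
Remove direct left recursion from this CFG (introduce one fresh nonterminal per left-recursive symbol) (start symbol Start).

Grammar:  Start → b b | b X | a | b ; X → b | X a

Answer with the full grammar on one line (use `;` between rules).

Left recursion appears on X.
For X: α = {a}, β = {b}. Rewrite as X → β X1 and X1 → α X1 | ε.

Start → b b | b X | a | b; X → b X1; X1 → a X1 | ε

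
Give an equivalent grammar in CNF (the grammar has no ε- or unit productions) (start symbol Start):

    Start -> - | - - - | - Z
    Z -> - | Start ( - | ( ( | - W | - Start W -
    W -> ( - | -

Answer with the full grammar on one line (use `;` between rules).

Start -> - | X1 Y1 | X1 Z; Z -> - | Start Y2 | X2 X2 | X1 W | X1 Y3; W -> X2 X1 | -; X1 -> -; X2 -> (; Y1 -> X1 X1; Y2 -> X2 X1; Y3 -> Start Y4; Y4 -> W X1

Introduce a nonterminal for each terminal appearing in a rule of length ≥ 2: X1 → -, X2 → (.
Binarize each right-hand side of length ≥ 3 by chaining fresh nonterminals (Y1, Y2, …): affected rules were Start → X1 X1 X1; Z → Start X2 X1; Z → X1 Start W X1.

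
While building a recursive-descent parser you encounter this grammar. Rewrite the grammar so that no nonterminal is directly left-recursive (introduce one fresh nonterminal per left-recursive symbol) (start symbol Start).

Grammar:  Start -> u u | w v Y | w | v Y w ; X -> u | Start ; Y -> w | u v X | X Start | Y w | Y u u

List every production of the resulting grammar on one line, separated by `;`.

Start -> u u | w v Y | w | v Y w; X -> u | Start; Y -> w Y1 | u v X Y1 | X Start Y1; Y1 -> w Y1 | u u Y1 | ε

Directly left-recursive nonterminal: Y.
For Y: α = {w, u u}, β = {w, u v X, X Start}. Rewrite as Y → β Y1 and Y1 → α Y1 | ε.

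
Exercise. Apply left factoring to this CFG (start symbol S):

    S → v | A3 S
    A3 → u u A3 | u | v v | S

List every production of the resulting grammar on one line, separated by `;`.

S → v | A3 S; A3 → v v | S | u A3'; A3' → u A3 | epsilon

A3 has alternatives sharing prefix 'u': factor to A3 → u A3' with A3' → u A3 | ε.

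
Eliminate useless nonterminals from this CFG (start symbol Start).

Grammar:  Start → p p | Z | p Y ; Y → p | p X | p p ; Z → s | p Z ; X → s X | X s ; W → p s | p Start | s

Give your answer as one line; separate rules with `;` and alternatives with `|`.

Start → p p | Z | p Y; Y → p | p p; Z → s | p Z

Generating nonterminals: {Start, W, Y, Z}.
Reachable from Start after that: {Start, Y, Z}.
Removed useless symbols: {W, X} and every production mentioning them.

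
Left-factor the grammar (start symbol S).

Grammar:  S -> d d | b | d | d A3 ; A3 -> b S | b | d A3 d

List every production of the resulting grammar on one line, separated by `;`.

S has alternatives sharing prefix 'd': factor to S → d S' with S' → d | ε | A3.
A3 has alternatives sharing prefix 'b': factor to A3 → b A3' with A3' → S | ε.

S -> b | d S'; A3 -> d A3 d | b A3'; S' -> d | ε | A3; A3' -> S | ε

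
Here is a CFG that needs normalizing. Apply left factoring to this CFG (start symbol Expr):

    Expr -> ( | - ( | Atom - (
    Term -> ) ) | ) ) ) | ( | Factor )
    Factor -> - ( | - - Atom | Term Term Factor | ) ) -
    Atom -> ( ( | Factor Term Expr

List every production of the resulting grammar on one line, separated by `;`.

Term has alternatives sharing prefix ') )': factor to Term → ) ) Term1 with Term1 → ε | ).
Factor has alternatives sharing prefix '-': factor to Factor → - Factor1 with Factor1 → ( | - Atom.

Expr -> ( | - ( | Atom - (; Term -> ( | Factor ) | ) ) Term1; Factor -> Term Term Factor | ) ) - | - Factor1; Atom -> ( ( | Factor Term Expr; Term1 -> ε | ); Factor1 -> ( | - Atom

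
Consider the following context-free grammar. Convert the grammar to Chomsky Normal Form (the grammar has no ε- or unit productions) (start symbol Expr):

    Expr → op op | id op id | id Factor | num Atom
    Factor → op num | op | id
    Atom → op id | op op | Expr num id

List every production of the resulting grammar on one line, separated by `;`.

Expr → X1 X1 | X2 Y1 | X2 Factor | X3 Atom; Factor → X1 X3 | op | id; Atom → X1 X2 | X1 X1 | Expr Y2; X1 → op; X2 → id; X3 → num; Y1 → X1 X2; Y2 → X3 X2

Introduce a nonterminal for each terminal appearing in a rule of length ≥ 2: X1 → op, X2 → id, X3 → num.
Binarize each right-hand side of length ≥ 3 by chaining fresh nonterminals (Y1, Y2, …): affected rules were Expr → X2 X1 X2; Atom → Expr X3 X2.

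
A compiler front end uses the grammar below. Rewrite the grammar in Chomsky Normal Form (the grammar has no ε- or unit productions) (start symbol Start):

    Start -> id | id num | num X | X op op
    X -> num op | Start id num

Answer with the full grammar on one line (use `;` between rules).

Start -> id | X1 X2 | X2 X | X Y1; X -> X2 X3 | Start Y2; X1 -> id; X2 -> num; X3 -> op; Y1 -> X3 X3; Y2 -> X1 X2

Introduce a nonterminal for each terminal appearing in a rule of length ≥ 2: X1 → id, X2 → num, X3 → op.
Binarize each right-hand side of length ≥ 3 by chaining fresh nonterminals (Y1, Y2, …): affected rules were Start → X X3 X3; X → Start X1 X2.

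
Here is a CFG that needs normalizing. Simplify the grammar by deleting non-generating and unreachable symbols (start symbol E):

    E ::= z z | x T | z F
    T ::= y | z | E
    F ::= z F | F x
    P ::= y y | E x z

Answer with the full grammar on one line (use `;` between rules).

Generating nonterminals: {E, P, T}.
Reachable from E after that: {E, T}.
Removed useless symbols: {F, P} and every production mentioning them.

E ::= z z | x T; T ::= y | z | E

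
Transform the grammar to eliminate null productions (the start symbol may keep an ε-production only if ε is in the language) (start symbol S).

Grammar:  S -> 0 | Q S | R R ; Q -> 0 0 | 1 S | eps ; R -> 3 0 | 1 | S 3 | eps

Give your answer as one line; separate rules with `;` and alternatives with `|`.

S -> 0 | Q S | Q | R R | R | ε; Q -> 0 0 | 1 S | 1; R -> 3 0 | 1 | S 3 | 3

Nullable nonterminals: {Q, R, S}.
ε ∈ L(G) since S is nullable, so keep S → ε.
Add the nullable-subset variants: S → Q S gives Q S | Q. S → R R gives R R | R. Q → 1 S gives 1 S | 1. R → S 3 gives S 3 | 3.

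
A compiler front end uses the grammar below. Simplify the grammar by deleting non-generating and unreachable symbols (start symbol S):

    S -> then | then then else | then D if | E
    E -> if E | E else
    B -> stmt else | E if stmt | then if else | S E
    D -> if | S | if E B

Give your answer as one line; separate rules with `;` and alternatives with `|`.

S -> then | then then else | then D if; D -> if | S

Generating nonterminals: {B, D, S}.
Reachable from S after that: {D, S}.
Removed useless symbols: {B, E} and every production mentioning them.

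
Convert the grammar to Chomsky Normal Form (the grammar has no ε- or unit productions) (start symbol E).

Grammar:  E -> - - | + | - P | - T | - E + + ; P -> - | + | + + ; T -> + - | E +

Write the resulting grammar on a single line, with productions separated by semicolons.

E -> X1 X1 | + | X1 P | X1 T | X1 Y1; P -> - | + | X2 X2; T -> X2 X1 | E X2; X1 -> -; X2 -> +; Y1 -> E Y2; Y2 -> X2 X2

Introduce a nonterminal for each terminal appearing in a rule of length ≥ 2: X1 → -, X2 → +.
Binarize each right-hand side of length ≥ 3 by chaining fresh nonterminals (Y1, Y2, …): affected rules were E → X1 E X2 X2.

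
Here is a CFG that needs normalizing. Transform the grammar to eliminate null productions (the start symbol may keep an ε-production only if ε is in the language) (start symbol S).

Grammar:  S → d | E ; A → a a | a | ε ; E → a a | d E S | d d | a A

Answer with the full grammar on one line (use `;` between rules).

S → d | E; A → a a | a; E → a a | d E S | d d | a A | a

Nullable nonterminals: {A}.
ε ∉ L(G), so no ε-production is kept.
Expand every rule over subsets of its nullable positions: E → a A gives a A | a.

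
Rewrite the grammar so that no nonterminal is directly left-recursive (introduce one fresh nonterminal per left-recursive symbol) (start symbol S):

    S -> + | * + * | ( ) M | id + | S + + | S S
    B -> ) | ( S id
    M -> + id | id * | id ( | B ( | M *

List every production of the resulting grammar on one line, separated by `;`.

S, M are directly left-recursive.
For S: α = {+ +, S}, β = {+, * + *, ( ) M, id +}. Rewrite as S → β S' and S' → α S' | ε.
For M: α = {*}, β = {+ id, id *, id (, B (}. Rewrite as M → β M' and M' → α M' | ε.

S -> + S' | * + * S' | ( ) M S' | id + S'; B -> ) | ( S id; M -> + id M' | id * M' | id ( M' | B ( M'; S' -> + + S' | S S' | ε; M' -> * M' | ε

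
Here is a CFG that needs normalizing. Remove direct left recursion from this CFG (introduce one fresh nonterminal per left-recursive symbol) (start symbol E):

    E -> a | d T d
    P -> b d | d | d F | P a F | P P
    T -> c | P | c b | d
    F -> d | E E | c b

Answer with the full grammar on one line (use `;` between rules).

P is directly left-recursive.
For P: α = {a F, P}, β = {b d, d, d F}. Rewrite as P → β P' and P' → α P' | ε.

E -> a | d T d; P -> b d P' | d P' | d F P'; T -> c | P | c b | d; F -> d | E E | c b; P' -> a F P' | P P' | ε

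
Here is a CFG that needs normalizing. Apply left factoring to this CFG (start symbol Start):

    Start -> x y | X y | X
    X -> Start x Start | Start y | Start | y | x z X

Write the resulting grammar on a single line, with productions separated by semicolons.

Start has alternatives sharing prefix 'X': factor to Start → X Start1 with Start1 → y | ε.
X has alternatives sharing prefix 'Start': factor to X → Start X1 with X1 → x Start | y | ε.

Start -> x y | X Start1; X -> y | x z X | Start X1; Start1 -> y | ε; X1 -> x Start | y | ε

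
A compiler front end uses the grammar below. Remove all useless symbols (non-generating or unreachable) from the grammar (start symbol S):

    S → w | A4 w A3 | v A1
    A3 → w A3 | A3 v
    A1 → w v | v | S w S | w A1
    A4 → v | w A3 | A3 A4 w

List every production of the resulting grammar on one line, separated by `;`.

Generating nonterminals: {A1, A4, S}.
Reachable from S after that: {A1, S}.
Removed useless symbols: {A3, A4} and every production mentioning them.

S → w | v A1; A1 → w v | v | S w S | w A1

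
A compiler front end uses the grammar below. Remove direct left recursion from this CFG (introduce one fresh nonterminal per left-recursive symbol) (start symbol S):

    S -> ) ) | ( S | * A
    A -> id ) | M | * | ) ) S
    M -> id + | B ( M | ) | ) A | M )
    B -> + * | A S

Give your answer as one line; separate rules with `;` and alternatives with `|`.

Directly left-recursive nonterminal: M.
For M: α = {)}, β = {id +, B ( M, ), ) A}. Rewrite as M → β M' and M' → α M' | ε.

S -> ) ) | ( S | * A; A -> id ) | M | * | ) ) S; M -> id + M' | B ( M M' | ) M' | ) A M'; B -> + * | A S; M' -> ) M' | ε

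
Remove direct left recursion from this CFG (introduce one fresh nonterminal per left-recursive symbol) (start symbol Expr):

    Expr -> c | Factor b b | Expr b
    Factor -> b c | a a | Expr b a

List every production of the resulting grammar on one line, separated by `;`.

Directly left-recursive nonterminal: Expr.
For Expr: α = {b}, β = {c, Factor b b}. Rewrite as Expr → β Expr1 and Expr1 → α Expr1 | ε.

Expr -> c Expr1 | Factor b b Expr1; Factor -> b c | a a | Expr b a; Expr1 -> b Expr1 | eps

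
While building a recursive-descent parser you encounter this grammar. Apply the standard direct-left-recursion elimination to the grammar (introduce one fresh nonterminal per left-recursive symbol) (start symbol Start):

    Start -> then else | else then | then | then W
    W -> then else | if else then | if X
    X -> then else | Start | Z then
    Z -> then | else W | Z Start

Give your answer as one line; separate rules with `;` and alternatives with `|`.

Z is directly left-recursive.
For Z: α = {Start}, β = {then, else W}. Rewrite as Z → β Z1 and Z1 → α Z1 | ε.

Start -> then else | else then | then | then W; W -> then else | if else then | if X; X -> then else | Start | Z then; Z -> then Z1 | else W Z1; Z1 -> Start Z1 | epsilon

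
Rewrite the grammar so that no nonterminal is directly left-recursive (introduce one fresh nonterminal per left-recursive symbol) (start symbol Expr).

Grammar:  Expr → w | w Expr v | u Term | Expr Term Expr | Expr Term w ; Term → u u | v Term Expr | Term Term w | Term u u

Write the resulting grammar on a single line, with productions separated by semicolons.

Expr → w Expr1 | w Expr v Expr1 | u Term Expr1; Term → u u Term1 | v Term Expr Term1; Expr1 → Term Expr Expr1 | Term w Expr1 | ε; Term1 → Term w Term1 | u u Term1 | ε

Left recursion appears on Expr, Term.
For Expr: α = {Term Expr, Term w}, β = {w, w Expr v, u Term}. Rewrite as Expr → β Expr1 and Expr1 → α Expr1 | ε.
For Term: α = {Term w, u u}, β = {u u, v Term Expr}. Rewrite as Term → β Term1 and Term1 → α Term1 | ε.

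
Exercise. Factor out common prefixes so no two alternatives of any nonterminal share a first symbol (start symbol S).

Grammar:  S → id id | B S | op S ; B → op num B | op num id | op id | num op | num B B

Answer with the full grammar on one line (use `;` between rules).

B has alternatives sharing prefix 'op': factor to B → op B' with B' → num B | num id | id.
B has alternatives sharing prefix 'num': factor to B → num B'' with B'' → op | B B.
B' has alternatives sharing prefix 'num': factor to B' → num B''' with B''' → B | id.

S → id id | B S | op S; B → op B' | num B''; B' → id | num B'''; B'' → op | B B; B''' → B | id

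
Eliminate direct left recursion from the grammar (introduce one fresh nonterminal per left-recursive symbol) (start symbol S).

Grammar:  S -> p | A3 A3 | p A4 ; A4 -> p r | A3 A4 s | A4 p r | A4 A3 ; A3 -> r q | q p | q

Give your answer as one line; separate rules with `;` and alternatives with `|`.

A4 is directly left-recursive.
For A4: α = {p r, A3}, β = {p r, A3 A4 s}. Rewrite as A4 → β A4' and A4' → α A4' | ε.

S -> p | A3 A3 | p A4; A4 -> p r A4' | A3 A4 s A4'; A3 -> r q | q p | q; A4' -> p r A4' | A3 A4' | ε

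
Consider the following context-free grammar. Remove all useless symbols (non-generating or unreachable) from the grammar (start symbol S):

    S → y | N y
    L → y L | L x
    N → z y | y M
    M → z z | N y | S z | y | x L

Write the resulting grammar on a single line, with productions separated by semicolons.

S → y | N y; N → z y | y M; M → z z | N y | S z | y

Generating nonterminals: {M, N, S}.
Reachable from S after that: {M, N, S}.
Removed useless symbols: {L} and every production mentioning them.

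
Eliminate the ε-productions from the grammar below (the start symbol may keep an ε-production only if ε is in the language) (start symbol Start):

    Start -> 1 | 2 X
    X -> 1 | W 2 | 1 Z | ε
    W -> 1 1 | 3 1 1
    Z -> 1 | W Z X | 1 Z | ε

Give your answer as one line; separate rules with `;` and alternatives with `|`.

Nullable set = {X, Z}.
ε ∉ L(G), so no ε-production is kept.
Add the nullable-subset variants: Start → 2 X gives 2 X | 2. Z → W Z X gives W Z X | W Z | W X | W.

Start -> 1 | 2 X | 2; X -> 1 | W 2 | 1 Z; W -> 1 1 | 3 1 1; Z -> 1 | W Z X | W Z | W X | W | 1 Z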